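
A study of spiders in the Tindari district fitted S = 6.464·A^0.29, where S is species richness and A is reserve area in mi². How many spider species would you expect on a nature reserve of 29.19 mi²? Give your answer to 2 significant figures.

17

S = 6.464 × 29.19^0.29
ln S = ln 6.464 + 0.29 × ln 29.19 = 1.8662 + 0.29 × 3.3738 = 2.8447
S = e^2.8447 ≈ 17.2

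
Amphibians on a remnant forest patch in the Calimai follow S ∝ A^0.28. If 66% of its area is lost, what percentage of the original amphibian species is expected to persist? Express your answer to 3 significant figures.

S_new/S_old = (A_new/A_old)^z = 0.34^0.28
= exp(0.28 × ln 0.34) = exp(0.28 × -1.0788) = exp(-0.3021) ≈ 0.7393

73.9%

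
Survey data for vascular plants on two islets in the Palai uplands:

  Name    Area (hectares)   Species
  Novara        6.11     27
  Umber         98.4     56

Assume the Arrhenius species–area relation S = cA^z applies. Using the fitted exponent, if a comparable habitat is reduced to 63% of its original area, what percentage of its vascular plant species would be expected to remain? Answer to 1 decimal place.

88.6%

z = ln(56/27) / ln(98.4/6.11) = 0.7295 / 2.7791 = 0.2625
S_new/S_old = (A_new/A_old)^z = 0.63^0.2625 = exp(0.2625 × -0.4620) = 0.8858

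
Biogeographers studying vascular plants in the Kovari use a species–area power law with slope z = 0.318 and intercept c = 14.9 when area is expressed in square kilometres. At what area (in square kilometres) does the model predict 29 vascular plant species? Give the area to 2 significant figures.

8.1 square kilometres

29 = 14.9 × A^0.318  ⇒  A^0.318 = 29/14.9 = 1.946
ln A = ln(1.946) / 0.318 = 0.6659 / 0.318 = 2.0941
A = e^2.0941 ≈ 8.118 square kilometres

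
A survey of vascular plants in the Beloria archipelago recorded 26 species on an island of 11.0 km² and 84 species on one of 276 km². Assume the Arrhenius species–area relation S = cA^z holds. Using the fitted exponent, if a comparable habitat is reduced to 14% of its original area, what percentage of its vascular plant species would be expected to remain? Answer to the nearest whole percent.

z = ln(84/26) / ln(276/11) = 1.1727 / 3.2225 = 0.3639
S_new/S_old = (A_new/A_old)^z = 0.14^0.3639 = exp(0.3639 × -1.9661) = 0.4889

49%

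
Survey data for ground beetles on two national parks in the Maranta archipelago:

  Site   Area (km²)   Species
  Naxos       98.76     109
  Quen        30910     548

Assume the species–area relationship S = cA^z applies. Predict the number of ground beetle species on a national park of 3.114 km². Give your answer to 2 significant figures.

41

z = ln(548/109) / ln(30910/98.76) = 1.6149 / 5.7461 = 0.2810
c = 109 / 98.76^0.2810 = 109 / 3.636 = 29.98
S₃ = 29.98 × 3.114^0.2810 = 29.98 × 1.376 ≈ 41.26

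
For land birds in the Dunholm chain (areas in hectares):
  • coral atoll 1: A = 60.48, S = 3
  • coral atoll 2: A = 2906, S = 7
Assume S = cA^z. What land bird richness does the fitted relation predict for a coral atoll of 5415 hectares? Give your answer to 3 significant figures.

z = ln(7/3) / ln(2906/60.48) = 0.8473 / 3.8722 = 0.2188
c = 3 / 60.48^0.2188 = 3 / 2.454 = 1.223
S₃ = 1.223 × 5415^0.2188 = 1.223 × 6.561 ≈ 8.021

8.02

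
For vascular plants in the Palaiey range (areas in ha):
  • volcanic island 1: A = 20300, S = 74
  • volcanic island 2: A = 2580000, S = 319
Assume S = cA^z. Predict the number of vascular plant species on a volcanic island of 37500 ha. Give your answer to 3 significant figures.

89.0

z = ln(319/74) / ln(2580000/20300) = 1.4611 / 4.8449 = 0.3016
c = 74 / 20300^0.3016 = 74 / 19.91 = 3.717
S₃ = 3.717 × 37500^0.3016 = 3.717 × 23.96 ≈ 89.05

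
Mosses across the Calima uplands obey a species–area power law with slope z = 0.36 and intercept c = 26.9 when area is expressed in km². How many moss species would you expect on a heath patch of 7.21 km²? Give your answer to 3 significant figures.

54.8

S = 26.9 × 7.21^0.36 = 26.9 × 2.036 ≈ 54.78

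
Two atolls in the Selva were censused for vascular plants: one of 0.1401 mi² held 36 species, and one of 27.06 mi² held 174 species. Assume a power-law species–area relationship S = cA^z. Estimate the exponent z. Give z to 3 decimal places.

Taking logs: ln S = ln c + z ln A, so z = (ln S₂ − ln S₁)/(ln A₂ − ln A₁).
z = ln(174/36) / ln(27.06/0.1401) = ln(4.833) / ln(193.1) = 1.5755 / 5.2635 = 0.2993

0.299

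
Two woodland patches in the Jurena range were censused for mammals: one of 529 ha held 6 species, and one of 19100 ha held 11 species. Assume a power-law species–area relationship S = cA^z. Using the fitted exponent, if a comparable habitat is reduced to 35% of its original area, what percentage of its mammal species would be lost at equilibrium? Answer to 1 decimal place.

z = ln(11/6) / ln(19100/529) = 0.6061 / 3.5865 = 0.1690
S_new/S_old = (A_new/A_old)^z = 0.35^0.1690 = exp(0.1690 × -1.0498) = 0.8374
Fraction lost = 1 − 0.8374 = 0.1626

16.3%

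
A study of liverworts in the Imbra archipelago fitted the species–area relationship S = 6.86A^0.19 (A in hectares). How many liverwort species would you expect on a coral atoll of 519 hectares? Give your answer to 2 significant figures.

23

S = 6.86 × 519^0.19 = 6.86 × 3.28 ≈ 22.5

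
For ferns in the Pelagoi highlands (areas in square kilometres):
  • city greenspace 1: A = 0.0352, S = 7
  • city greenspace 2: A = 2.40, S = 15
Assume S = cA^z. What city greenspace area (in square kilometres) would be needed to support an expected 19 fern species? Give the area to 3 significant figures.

8.89 square kilometres

z = ln(15/7) / ln(2.4/0.0352) = 0.7621 / 4.2222 = 0.1805
c = 7 / 0.0352^0.1805 = 7 / 0.5466 = 12.81
A = (19/12.81)^(1/0.1805) ⇒ ln A = ln(1.484)/0.1805 = 2.1850
A = e^2.1850 ≈ 8.891 square kilometres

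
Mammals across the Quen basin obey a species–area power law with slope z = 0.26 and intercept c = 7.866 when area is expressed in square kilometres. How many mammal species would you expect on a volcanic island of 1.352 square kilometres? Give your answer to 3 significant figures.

S = 7.866 × 1.352^0.26
ln S = ln 7.866 + 0.26 × ln 1.352 = 2.0625 + 0.26 × 0.3016 = 2.1410
S = e^2.1410 ≈ 8.508

8.51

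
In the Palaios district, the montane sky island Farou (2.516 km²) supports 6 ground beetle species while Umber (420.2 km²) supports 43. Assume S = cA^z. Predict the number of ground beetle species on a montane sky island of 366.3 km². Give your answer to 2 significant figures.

z = ln(43/6) / ln(420.2/2.516) = 1.9694 / 5.1181 = 0.3848
c = 6 / 2.516^0.3848 = 6 / 1.426 = 4.207
S₃ = 4.207 × 366.3^0.3848 = 4.207 × 9.695 ≈ 40.79

41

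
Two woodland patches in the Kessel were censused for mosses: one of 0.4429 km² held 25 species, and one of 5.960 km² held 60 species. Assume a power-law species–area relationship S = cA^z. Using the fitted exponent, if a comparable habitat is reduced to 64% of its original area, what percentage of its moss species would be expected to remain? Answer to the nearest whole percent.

z = ln(60/25) / ln(5.96/0.4429) = 0.8755 / 2.5995 = 0.3368
S_new/S_old = (A_new/A_old)^z = 0.64^0.3368 = exp(0.3368 × -0.4463) = 0.8604

86%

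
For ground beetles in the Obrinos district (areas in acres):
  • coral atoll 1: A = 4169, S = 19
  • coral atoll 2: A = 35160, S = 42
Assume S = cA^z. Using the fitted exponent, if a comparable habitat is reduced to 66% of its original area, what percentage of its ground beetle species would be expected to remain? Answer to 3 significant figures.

z = ln(42/19) / ln(35160/4169) = 0.7932 / 2.1322 = 0.3720
S_new/S_old = (A_new/A_old)^z = 0.66^0.3720 = exp(0.3720 × -0.4155) = 0.8568

85.7%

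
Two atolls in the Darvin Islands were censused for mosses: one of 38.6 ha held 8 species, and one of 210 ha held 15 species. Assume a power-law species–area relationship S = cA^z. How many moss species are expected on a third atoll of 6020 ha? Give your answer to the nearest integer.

z = ln(15/8) / ln(210/38.6) = 0.6286 / 1.6939 = 0.3711
c = 8 / 38.6^0.3711 = 8 / 3.88 = 2.062
S₃ = 2.062 × 6020^0.3711 = 2.062 × 25.27 ≈ 52.11

52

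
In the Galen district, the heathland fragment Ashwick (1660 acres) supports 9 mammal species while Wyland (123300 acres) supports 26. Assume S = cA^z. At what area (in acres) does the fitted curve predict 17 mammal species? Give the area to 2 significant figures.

z = ln(26/9) / ln(123300/1660) = 1.0609 / 4.3078 = 0.2463
c = 9 / 1660^0.2463 = 9 / 6.209 = 1.45
A = (17/1.45)^(1/0.2463) ⇒ ln A = ln(11.73)/0.2463 = 9.9971
A = e^9.9971 ≈ 21962 acres

22000 acres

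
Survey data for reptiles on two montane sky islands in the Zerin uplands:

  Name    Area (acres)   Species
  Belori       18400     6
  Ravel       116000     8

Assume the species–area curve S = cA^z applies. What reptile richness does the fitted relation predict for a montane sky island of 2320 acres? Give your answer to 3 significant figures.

z = ln(8/6) / ln(116000/18400) = 0.2877 / 1.8412 = 0.1562
c = 6 / 18400^0.1562 = 6 / 4.638 = 1.294
S₃ = 1.294 × 2320^0.1562 = 1.294 × 3.356 ≈ 4.341

4.34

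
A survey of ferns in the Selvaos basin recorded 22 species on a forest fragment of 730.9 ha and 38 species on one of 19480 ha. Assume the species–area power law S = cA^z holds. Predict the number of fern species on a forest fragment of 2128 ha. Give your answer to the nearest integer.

26

z = ln(38/22) / ln(19480/730.9) = 0.5465 / 3.2829 = 0.1665
c = 22 / 730.9^0.1665 = 22 / 2.998 = 7.339
S₃ = 7.339 × 2128^0.1665 = 7.339 × 3.581 ≈ 26.28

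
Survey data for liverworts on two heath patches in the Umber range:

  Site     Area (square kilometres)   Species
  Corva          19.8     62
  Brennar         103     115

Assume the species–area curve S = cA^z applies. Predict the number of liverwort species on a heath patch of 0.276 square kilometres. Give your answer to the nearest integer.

13

z = ln(115/62) / ln(103/19.8) = 0.6178 / 1.6490 = 0.3746
c = 62 / 19.8^0.3746 = 62 / 3.06 = 20.26
S₃ = 20.26 × 0.276^0.3746 = 20.26 × 0.6174 ≈ 12.51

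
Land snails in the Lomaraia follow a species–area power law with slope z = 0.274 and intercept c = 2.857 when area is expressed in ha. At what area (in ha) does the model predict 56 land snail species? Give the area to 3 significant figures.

52000 ha

56 = 2.857 × A^0.274  ⇒  A^0.274 = 56/2.857 = 19.6
ln A = ln(19.6) / 0.274 = 2.9756 / 0.274 = 10.8598
A = e^10.8598 ≈ 52041 ha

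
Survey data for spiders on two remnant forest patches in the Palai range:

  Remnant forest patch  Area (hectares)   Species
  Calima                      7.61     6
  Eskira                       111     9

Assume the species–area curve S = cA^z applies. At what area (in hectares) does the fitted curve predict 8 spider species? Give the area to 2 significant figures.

51 hectares

z = ln(9/6) / ln(111/7.61) = 0.4055 / 2.6801 = 0.1513
c = 6 / 7.61^0.1513 = 6 / 1.359 = 4.414
A = (8/4.414)^(1/0.1513) ⇒ ln A = ln(1.813)/0.1513 = 3.9310
A = e^3.9310 ≈ 50.96 hectares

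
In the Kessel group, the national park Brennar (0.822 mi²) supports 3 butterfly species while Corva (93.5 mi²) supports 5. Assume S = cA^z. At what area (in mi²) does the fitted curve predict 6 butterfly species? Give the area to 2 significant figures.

z = ln(5/3) / ln(93.5/0.822) = 0.5108 / 4.7340 = 0.1079
c = 3 / 0.822^0.1079 = 3 / 0.9791 = 3.064
A = (6/3.064)^(1/0.1079) ⇒ ln A = ln(1.958)/0.1079 = 6.2276
A = e^6.2276 ≈ 506.5 mi²

510 mi²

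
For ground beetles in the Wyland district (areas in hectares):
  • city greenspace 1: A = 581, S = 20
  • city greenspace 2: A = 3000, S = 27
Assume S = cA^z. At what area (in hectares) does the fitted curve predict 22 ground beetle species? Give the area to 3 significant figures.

979 hectares

z = ln(27/20) / ln(3000/581) = 0.3001 / 1.6416 = 0.1828
c = 20 / 581^0.1828 = 20 / 3.201 = 6.248
A = (22/6.248)^(1/0.1828) ⇒ ln A = ln(3.521)/0.1828 = 6.8861
A = e^6.8861 ≈ 978.6 hectares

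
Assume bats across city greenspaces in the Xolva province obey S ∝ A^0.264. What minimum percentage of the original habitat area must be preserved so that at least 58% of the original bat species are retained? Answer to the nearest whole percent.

Need (A_new/A_old)^0.264 = 0.58, so A_new/A_old = 0.58^(1/0.264) = 0.58^3.788
ln(A_new/A_old) = ln 0.58 / 0.264 = -0.5447 / 0.264 = -2.0634
A_new/A_old = e^-2.0634 ≈ 0.127

13%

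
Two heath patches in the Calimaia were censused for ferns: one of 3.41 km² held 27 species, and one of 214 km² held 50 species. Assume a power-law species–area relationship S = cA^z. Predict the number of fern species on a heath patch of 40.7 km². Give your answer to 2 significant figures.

z = ln(50/27) / ln(214/3.41) = 0.6162 / 4.1393 = 0.1489
c = 27 / 3.41^0.1489 = 27 / 1.2 = 22.49
S₃ = 22.49 × 40.7^0.1489 = 22.49 × 1.736 ≈ 39.05

39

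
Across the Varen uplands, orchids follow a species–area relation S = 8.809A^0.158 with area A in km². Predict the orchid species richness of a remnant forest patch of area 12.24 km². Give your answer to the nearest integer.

13

S = 8.809 × 12.24^0.158
ln S = ln 8.809 + 0.158 × ln 12.24 = 2.1758 + 0.158 × 2.5047 = 2.5715
S = e^2.5715 ≈ 13.09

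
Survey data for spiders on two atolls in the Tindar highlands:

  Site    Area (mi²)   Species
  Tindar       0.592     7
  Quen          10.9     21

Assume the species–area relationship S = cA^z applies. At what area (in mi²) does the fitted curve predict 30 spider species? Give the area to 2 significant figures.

28 mi²

z = ln(21/7) / ln(10.9/0.592) = 1.0986 / 2.9130 = 0.3771
c = 7 / 0.592^0.3771 = 7 / 0.8206 = 8.53
A = (30/8.53)^(1/0.3771) ⇒ ln A = ln(3.517)/0.3771 = 3.3345
A = e^3.3345 ≈ 28.06 mi²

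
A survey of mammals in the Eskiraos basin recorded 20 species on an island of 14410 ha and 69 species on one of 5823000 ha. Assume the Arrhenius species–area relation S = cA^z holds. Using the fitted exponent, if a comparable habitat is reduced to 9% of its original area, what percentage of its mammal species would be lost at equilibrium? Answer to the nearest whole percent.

z = ln(69/20) / ln(5823000/14410) = 1.2384 / 6.0016 = 0.2063
S_new/S_old = (A_new/A_old)^z = 0.09^0.2063 = exp(0.2063 × -2.4079) = 0.6084
Fraction lost = 1 − 0.6084 = 0.3916

39%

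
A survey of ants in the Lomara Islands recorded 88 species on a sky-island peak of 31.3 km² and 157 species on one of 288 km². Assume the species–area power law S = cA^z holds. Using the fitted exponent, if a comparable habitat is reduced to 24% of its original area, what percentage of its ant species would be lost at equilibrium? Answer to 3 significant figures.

z = ln(157/88) / ln(288/31.3) = 0.5789 / 2.2193 = 0.2608
S_new/S_old = (A_new/A_old)^z = 0.24^0.2608 = exp(0.2608 × -1.4271) = 0.6892
Fraction lost = 1 − 0.6892 = 0.3108

31.1%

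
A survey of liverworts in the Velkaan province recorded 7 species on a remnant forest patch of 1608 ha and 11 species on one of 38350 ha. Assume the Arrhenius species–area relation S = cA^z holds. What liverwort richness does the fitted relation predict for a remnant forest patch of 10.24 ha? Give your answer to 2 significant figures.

3.4

z = ln(11/7) / ln(38350/1608) = 0.4520 / 3.1718 = 0.1425
c = 7 / 1608^0.1425 = 7 / 2.864 = 2.445
S₃ = 2.445 × 10.24^0.1425 = 2.445 × 1.393 ≈ 3.405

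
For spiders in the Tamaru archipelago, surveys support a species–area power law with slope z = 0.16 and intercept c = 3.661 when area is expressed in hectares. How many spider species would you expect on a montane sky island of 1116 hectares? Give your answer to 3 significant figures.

11.3

S = 3.661 × 1116^0.16
ln S = ln 3.661 + 0.16 × ln 1116 = 1.2977 + 0.16 × 7.0175 = 2.4205
S = e^2.4205 ≈ 11.25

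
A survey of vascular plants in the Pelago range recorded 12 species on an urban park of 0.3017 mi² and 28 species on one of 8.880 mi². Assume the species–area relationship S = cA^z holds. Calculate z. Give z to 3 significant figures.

0.251

Taking logs: ln S = ln c + z ln A, so z = (ln S₂ − ln S₁)/(ln A₂ − ln A₁).
z = ln(28/12) / ln(8.88/0.3017) = ln(2.333) / ln(29.43) = 0.8473 / 3.3821 = 0.2505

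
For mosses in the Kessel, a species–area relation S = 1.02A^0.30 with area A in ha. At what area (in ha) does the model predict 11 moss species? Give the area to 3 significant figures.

2770 ha

11 = 1.02 × A^0.3  ⇒  A^0.3 = 11/1.02 = 10.78
ln A = ln(10.78) / 0.3 = 2.3781 / 0.3 = 7.9270
A = e^7.9270 ≈ 2771 ha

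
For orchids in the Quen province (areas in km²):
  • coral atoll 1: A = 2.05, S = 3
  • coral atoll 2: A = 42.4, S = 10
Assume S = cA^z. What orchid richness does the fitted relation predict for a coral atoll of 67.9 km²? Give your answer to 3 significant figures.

12.1

z = ln(10/3) / ln(42.4/2.05) = 1.2040 / 3.0293 = 0.3974
c = 3 / 2.05^0.3974 = 3 / 1.33 = 2.255
S₃ = 2.255 × 67.9^0.3974 = 2.255 × 5.346 ≈ 12.06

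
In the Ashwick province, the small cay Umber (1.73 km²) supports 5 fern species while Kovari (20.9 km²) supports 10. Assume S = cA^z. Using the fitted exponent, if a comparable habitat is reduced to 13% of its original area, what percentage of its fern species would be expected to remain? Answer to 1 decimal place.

z = ln(10/5) / ln(20.9/1.73) = 0.6931 / 2.4916 = 0.2782
S_new/S_old = (A_new/A_old)^z = 0.13^0.2782 = exp(0.2782 × -2.0402) = 0.5669

56.7%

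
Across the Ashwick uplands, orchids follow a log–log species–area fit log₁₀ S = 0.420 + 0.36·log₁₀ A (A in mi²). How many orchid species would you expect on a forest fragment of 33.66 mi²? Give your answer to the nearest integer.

9 species

S = 2.63 × 33.66^0.36
ln S = ln 2.63 + 0.36 × ln 33.66 = 0.9671 + 0.36 × 3.5163 = 2.2330
S = e^2.2330 ≈ 9.327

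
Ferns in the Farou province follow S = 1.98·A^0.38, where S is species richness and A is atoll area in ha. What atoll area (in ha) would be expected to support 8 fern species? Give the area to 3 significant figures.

8 = 1.98 × A^0.38  ⇒  A^0.38 = 8/1.98 = 4.04
ln A = ln(4.04) / 0.38 = 1.3963 / 0.38 = 3.6746
A = e^3.6746 ≈ 39.43 ha

39.4 ha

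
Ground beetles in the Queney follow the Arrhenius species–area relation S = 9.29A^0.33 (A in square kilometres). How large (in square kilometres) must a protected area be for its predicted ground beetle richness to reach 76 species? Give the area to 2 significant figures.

76 = 9.29 × A^0.33  ⇒  A^0.33 = 76/9.29 = 8.181
ln A = ln(8.181) / 0.33 = 2.1018 / 0.33 = 6.3691
A = e^6.3691 ≈ 583.5 square kilometres

580 square kilometres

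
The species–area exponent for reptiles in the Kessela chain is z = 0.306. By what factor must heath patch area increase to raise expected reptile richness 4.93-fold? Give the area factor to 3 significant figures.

184

(A₂/A₁)^0.306 = 4.93, so A₂/A₁ = 4.93^(1/0.306) = 4.93^3.268
ln(A₂/A₁) = ln 4.93 / 0.306 = 1.5953 / 0.306 = 5.2135
A₂/A₁ = e^5.2135 ≈ 183.7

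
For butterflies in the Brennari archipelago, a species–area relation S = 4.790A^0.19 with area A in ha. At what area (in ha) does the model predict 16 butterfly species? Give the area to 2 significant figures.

570 ha

16 = 4.79 × A^0.19  ⇒  A^0.19 = 16/4.79 = 3.34
ln A = ln(3.34) / 0.19 = 1.2061 / 0.19 = 6.3477
A = e^6.3477 ≈ 571.2 ha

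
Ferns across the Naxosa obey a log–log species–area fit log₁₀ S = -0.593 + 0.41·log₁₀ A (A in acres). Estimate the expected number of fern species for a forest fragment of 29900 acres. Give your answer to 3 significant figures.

17.5

S = 0.2553 × 29900^0.41 = 0.2553 × 68.4 ≈ 17.46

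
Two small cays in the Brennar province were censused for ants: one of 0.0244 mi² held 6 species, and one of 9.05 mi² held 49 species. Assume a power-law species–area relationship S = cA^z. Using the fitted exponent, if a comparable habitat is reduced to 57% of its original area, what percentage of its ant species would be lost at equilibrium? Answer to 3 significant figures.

18.1%

z = ln(49/6) / ln(9.05/0.0244) = 2.1001 / 5.9159 = 0.3550
S_new/S_old = (A_new/A_old)^z = 0.57^0.3550 = exp(0.3550 × -0.5621) = 0.8191
Fraction lost = 1 − 0.8191 = 0.1809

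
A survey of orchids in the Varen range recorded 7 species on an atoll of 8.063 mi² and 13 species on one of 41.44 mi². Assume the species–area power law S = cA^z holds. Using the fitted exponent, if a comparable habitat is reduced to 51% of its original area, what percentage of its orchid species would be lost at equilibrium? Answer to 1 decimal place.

z = ln(13/7) / ln(41.44/8.063) = 0.6190 / 1.6370 = 0.3782
S_new/S_old = (A_new/A_old)^z = 0.51^0.3782 = exp(0.3782 × -0.6733) = 0.7752
Fraction lost = 1 − 0.7752 = 0.2248

22.5%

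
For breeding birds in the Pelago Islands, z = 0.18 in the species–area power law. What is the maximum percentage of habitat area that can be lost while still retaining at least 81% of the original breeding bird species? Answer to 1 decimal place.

Need (A_new/A_old)^0.18 = 0.81, so A_new/A_old = 0.81^(1/0.18) = 0.81^5.556
ln(A_new/A_old) = ln 0.81 / 0.18 = -0.2107 / 0.18 = -1.1707
A_new/A_old = e^-1.1707 ≈ 0.3102
Fraction that can be lost = 1 − 0.3102 = 0.6898

69.0%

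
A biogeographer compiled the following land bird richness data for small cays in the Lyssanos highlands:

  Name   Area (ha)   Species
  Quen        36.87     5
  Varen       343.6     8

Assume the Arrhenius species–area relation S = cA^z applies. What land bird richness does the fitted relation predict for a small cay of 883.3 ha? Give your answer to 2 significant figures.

z = ln(8/5) / ln(343.6/36.87) = 0.4700 / 2.2321 = 0.2106
c = 5 / 36.87^0.2106 = 5 / 2.137 = 2.339
S₃ = 2.339 × 883.3^0.2106 = 2.339 × 4.172 ≈ 9.76

9.8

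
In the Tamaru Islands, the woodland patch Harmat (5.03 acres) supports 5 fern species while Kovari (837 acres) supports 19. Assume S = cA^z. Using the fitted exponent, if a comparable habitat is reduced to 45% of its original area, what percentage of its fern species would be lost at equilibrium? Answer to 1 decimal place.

z = ln(19/5) / ln(837/5.03) = 1.3350 / 5.1144 = 0.2610
S_new/S_old = (A_new/A_old)^z = 0.45^0.2610 = exp(0.2610 × -0.7985) = 0.8119
Fraction lost = 1 − 0.8119 = 0.1881

18.8%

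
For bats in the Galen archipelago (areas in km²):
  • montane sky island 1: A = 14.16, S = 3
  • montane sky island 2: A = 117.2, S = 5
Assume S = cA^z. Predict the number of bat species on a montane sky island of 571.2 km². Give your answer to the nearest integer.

z = ln(5/3) / ln(117.2/14.16) = 0.5108 / 2.1135 = 0.2417
c = 3 / 14.16^0.2417 = 3 / 1.898 = 1.581
S₃ = 1.581 × 571.2^0.2417 = 1.581 × 4.638 ≈ 7.332

7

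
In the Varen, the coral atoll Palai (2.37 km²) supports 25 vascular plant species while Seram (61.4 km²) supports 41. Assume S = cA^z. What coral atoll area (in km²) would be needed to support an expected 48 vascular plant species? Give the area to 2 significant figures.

170 km²

z = ln(41/25) / ln(61.4/2.37) = 0.4947 / 3.2545 = 0.1520
c = 25 / 2.37^0.1520 = 25 / 1.14 = 21.93
A = (48/21.93)^(1/0.1520) ⇒ ln A = ln(2.189)/0.1520 = 5.1544
A = e^5.1544 ≈ 173.2 km²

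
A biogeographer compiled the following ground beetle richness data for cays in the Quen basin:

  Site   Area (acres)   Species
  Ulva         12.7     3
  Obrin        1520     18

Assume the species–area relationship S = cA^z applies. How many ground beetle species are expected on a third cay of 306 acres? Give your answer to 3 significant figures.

9.88

z = ln(18/3) / ln(1520/12.7) = 1.7918 / 4.7849 = 0.3745
c = 3 / 12.7^0.3745 = 3 / 2.59 = 1.158
S₃ = 1.158 × 306^0.3745 = 1.158 × 8.527 ≈ 9.876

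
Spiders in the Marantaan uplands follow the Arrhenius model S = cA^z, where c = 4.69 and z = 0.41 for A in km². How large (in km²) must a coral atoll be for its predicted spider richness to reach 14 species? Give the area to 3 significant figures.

14 = 4.69 × A^0.41  ⇒  A^0.41 = 14/4.69 = 2.985
ln A = ln(2.985) / 0.41 = 1.0936 / 0.41 = 2.6674
A = e^2.6674 ≈ 14.4 km²

14.4 km²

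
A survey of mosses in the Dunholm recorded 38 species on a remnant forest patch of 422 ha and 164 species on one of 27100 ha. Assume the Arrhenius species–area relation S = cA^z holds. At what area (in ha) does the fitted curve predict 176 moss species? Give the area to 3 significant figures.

z = ln(164/38) / ln(27100/422) = 1.4623 / 4.1623 = 0.3513
c = 38 / 422^0.3513 = 38 / 8.362 = 4.544
A = (176/4.544)^(1/0.3513) ⇒ ln A = ln(38.73)/0.3513 = 10.4083
A = e^10.4083 ≈ 33133 ha

33100 ha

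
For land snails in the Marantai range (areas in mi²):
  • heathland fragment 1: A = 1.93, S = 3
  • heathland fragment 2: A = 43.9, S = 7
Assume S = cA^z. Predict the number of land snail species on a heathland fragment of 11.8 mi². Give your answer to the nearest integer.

z = ln(7/3) / ln(43.9/1.93) = 0.8473 / 3.1244 = 0.2712
c = 3 / 1.93^0.2712 = 3 / 1.195 = 2.51
S₃ = 2.51 × 11.8^0.2712 = 2.51 × 1.953 ≈ 4.902

5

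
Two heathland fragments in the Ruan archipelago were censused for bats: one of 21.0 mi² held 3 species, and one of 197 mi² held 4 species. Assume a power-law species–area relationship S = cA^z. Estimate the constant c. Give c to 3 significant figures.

2.03

z = ln(S₂/S₁) / ln(A₂/A₁) = ln(4/3) / ln(197/21) = 0.2877 / 2.2387 = 0.1285
c = S₁ / A₁^z = 3 / 21^0.1285 = 3 / 1.479 = 2.029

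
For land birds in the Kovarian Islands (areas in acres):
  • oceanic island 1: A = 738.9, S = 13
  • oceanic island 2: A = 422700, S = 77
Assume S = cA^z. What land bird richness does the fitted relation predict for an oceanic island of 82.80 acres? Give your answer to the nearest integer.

7

z = ln(77/13) / ln(422700/738.9) = 1.7789 / 6.3493 = 0.2802
c = 13 / 738.9^0.2802 = 13 / 6.363 = 2.043
S₃ = 2.043 × 82.8^0.2802 = 2.043 × 3.446 ≈ 7.041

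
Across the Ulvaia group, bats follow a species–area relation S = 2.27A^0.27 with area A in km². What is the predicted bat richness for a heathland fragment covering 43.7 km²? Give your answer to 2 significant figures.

6.3

S = 2.27 × 43.7^0.27 = 2.27 × 2.773 ≈ 6.294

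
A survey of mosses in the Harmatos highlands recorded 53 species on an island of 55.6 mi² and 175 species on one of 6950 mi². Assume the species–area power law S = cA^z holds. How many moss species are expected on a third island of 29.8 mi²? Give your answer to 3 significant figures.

z = ln(175/53) / ln(6950/55.6) = 1.1945 / 4.8283 = 0.2474
c = 53 / 55.6^0.2474 = 53 / 2.702 = 19.61
S₃ = 19.61 × 29.8^0.2474 = 19.61 × 2.316 ≈ 45.42

45.4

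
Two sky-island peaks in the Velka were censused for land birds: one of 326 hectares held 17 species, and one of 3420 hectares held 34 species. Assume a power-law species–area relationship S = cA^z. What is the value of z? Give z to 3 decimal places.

0.295

Taking logs: ln S = ln c + z ln A, so z = (ln S₂ − ln S₁)/(ln A₂ − ln A₁).
z = ln(34/17) / ln(3420/326) = ln(2) / ln(10.49) = 0.6931 / 2.3505 = 0.2949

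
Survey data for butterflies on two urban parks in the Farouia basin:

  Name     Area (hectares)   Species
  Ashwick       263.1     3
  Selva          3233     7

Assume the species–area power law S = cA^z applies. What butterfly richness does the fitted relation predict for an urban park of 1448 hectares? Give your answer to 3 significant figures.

5.34

z = ln(7/3) / ln(3233/263.1) = 0.8473 / 2.5086 = 0.3378
c = 3 / 263.1^0.3378 = 3 / 6.568 = 0.4568
S₃ = 0.4568 × 1448^0.3378 = 0.4568 × 11.68 ≈ 5.337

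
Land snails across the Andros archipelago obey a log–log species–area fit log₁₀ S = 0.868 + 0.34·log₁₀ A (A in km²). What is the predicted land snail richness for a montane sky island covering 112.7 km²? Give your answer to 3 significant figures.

S = 7.379 × 112.7^0.34
ln S = ln 7.379 + 0.34 × ln 112.7 = 1.9986 + 0.34 × 4.7247 = 3.6051
S = e^3.6051 ≈ 36.78

36.8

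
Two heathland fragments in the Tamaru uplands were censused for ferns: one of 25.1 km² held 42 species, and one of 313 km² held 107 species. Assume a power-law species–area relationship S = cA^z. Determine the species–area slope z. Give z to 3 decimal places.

Taking logs: ln S = ln c + z ln A, so z = (ln S₂ − ln S₁)/(ln A₂ − ln A₁).
z = ln(107/42) / ln(313/25.1) = ln(2.548) / ln(12.47) = 0.9352 / 2.5233 = 0.3706

0.371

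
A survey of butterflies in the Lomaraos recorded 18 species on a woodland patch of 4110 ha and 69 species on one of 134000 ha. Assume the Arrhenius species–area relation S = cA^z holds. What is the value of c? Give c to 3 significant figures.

0.727

z = ln(S₂/S₁) / ln(A₂/A₁) = ln(69/18) / ln(134000/4110) = 1.3437 / 3.4844 = 0.3856
c = S₁ / A₁^z = 18 / 4110^0.3856 = 18 / 24.75 = 0.7272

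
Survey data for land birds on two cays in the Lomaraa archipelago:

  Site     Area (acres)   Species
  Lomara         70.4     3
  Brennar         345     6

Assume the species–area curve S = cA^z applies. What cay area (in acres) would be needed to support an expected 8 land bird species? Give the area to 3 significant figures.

z = ln(6/3) / ln(345/70.4) = 0.6931 / 1.5894 = 0.4361
c = 3 / 70.4^0.4361 = 3 / 6.394 = 0.4692
A = (8/0.4692)^(1/0.4361) ⇒ ln A = ln(17.05)/0.4361 = 6.5032
A = e^6.5032 ≈ 667.3 acres

667 acres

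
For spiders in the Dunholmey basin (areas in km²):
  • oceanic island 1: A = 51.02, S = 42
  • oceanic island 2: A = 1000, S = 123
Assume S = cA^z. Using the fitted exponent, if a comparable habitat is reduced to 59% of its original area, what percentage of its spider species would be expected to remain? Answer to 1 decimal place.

z = ln(123/42) / ln(1000/51.02) = 1.0745 / 2.9755 = 0.3611
S_new/S_old = (A_new/A_old)^z = 0.59^0.3611 = exp(0.3611 × -0.5276) = 0.8265

82.7%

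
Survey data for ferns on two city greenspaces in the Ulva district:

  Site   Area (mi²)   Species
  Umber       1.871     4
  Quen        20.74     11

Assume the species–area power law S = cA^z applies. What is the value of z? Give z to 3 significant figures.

0.421

Taking logs: ln S = ln c + z ln A, so z = (ln S₂ − ln S₁)/(ln A₂ − ln A₁).
z = ln(11/4) / ln(20.74/1.871) = ln(2.75) / ln(11.08) = 1.0116 / 2.4056 = 0.4205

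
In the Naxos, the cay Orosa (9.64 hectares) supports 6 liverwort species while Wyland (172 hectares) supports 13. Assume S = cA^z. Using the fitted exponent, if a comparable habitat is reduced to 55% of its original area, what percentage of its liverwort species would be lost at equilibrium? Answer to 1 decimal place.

z = ln(13/6) / ln(172/9.64) = 0.7732 / 2.8816 = 0.2683
S_new/S_old = (A_new/A_old)^z = 0.55^0.2683 = exp(0.2683 × -0.5978) = 0.8518
Fraction lost = 1 − 0.8518 = 0.1482

14.8%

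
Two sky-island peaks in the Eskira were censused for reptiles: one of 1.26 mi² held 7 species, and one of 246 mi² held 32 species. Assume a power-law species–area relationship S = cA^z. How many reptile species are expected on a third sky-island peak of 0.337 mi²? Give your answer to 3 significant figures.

4.79

z = ln(32/7) / ln(246/1.26) = 1.5198 / 5.2742 = 0.2882
c = 7 / 1.26^0.2882 = 7 / 1.069 = 6.549
S₃ = 6.549 × 0.337^0.2882 = 6.549 × 0.7309 ≈ 4.787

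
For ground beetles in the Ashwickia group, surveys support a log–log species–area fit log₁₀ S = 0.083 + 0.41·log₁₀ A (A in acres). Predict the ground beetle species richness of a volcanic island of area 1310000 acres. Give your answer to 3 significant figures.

390

S = 1.211 × 1310000^0.41 = 1.211 × 322.2 ≈ 390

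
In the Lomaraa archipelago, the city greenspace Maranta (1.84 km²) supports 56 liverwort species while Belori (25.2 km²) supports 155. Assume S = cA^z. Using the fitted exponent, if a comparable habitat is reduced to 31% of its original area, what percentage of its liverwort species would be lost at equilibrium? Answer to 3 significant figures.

36.6%

z = ln(155/56) / ln(25.2/1.84) = 1.0181 / 2.6171 = 0.3890
S_new/S_old = (A_new/A_old)^z = 0.31^0.3890 = exp(0.3890 × -1.1712) = 0.6341
Fraction lost = 1 − 0.6341 = 0.3659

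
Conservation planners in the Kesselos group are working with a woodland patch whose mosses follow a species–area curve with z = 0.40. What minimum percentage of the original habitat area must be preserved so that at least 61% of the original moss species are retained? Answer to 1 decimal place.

29.1%

Need (A_new/A_old)^0.4 = 0.61, so A_new/A_old = 0.61^(1/0.4) = 0.61^2.5
ln(A_new/A_old) = ln 0.61 / 0.4 = -0.4943 / 0.4 = -1.2357
A_new/A_old = e^-1.2357 ≈ 0.2906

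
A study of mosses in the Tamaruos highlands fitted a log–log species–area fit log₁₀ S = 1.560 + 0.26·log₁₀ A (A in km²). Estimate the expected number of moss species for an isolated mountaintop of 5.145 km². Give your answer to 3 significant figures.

S = 36.31 × 5.145^0.26 = 36.31 × 1.531 ≈ 55.59

55.6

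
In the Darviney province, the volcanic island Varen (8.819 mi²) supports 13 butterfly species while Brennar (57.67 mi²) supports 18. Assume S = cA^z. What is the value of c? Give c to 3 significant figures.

8.91

z = ln(S₂/S₁) / ln(A₂/A₁) = ln(18/13) / ln(57.67/8.819) = 0.3254 / 1.8778 = 0.1733
c = S₁ / A₁^z = 13 / 8.819^0.1733 = 13 / 1.458 = 8.915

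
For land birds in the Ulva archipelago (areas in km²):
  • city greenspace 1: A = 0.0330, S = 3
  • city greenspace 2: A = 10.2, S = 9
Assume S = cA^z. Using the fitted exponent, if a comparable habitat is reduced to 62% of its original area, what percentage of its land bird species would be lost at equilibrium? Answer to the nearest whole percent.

9%

z = ln(9/3) / ln(10.2/0.033) = 1.0986 / 5.7336 = 0.1916
S_new/S_old = (A_new/A_old)^z = 0.62^0.1916 = exp(0.1916 × -0.4780) = 0.9125
Fraction lost = 1 − 0.9125 = 0.08753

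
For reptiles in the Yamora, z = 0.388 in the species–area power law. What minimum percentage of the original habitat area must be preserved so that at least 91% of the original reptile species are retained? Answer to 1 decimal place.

78.4%

Need (A_new/A_old)^0.388 = 0.91, so A_new/A_old = 0.91^(1/0.388) = 0.91^2.577
ln(A_new/A_old) = ln 0.91 / 0.388 = -0.0943 / 0.388 = -0.2431
A_new/A_old = e^-0.2431 ≈ 0.7842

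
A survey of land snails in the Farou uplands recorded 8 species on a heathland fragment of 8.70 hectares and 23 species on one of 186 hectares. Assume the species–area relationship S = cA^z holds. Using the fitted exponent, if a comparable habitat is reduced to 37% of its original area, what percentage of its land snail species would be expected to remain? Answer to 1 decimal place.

z = ln(23/8) / ln(186/8.7) = 1.0561 / 3.0624 = 0.3448
S_new/S_old = (A_new/A_old)^z = 0.37^0.3448 = exp(0.3448 × -0.9943) = 0.7097

71.0%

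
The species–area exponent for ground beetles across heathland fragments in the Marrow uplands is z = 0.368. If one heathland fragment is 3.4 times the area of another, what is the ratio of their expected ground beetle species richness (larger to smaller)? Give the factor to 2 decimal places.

1.57

S₂/S₁ = (A₂/A₁)^z = 3.4^0.368
ln(S₂/S₁) = 0.368 × ln 3.4 = 0.368 × 1.2238 = 0.4503
S₂/S₁ = e^0.4503 ≈ 1.569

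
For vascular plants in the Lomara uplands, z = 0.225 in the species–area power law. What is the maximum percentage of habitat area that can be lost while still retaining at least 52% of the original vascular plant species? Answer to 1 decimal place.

Need (A_new/A_old)^0.225 = 0.52, so A_new/A_old = 0.52^(1/0.225) = 0.52^4.444
ln(A_new/A_old) = ln 0.52 / 0.225 = -0.6539 / 0.225 = -2.9063
A_new/A_old = e^-2.9063 ≈ 0.05468
Fraction that can be lost = 1 − 0.05468 = 0.9453

94.5%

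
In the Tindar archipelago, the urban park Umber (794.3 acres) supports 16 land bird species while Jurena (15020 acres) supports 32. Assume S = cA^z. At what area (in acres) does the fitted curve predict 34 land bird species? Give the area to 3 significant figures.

19400 acres

z = ln(32/16) / ln(15020/794.3) = 0.6931 / 2.9397 = 0.2358
c = 16 / 794.3^0.2358 = 16 / 4.828 = 3.314
A = (34/3.314)^(1/0.2358) ⇒ ln A = ln(10.26)/0.2358 = 9.8743
A = e^9.8743 ≈ 19424 acres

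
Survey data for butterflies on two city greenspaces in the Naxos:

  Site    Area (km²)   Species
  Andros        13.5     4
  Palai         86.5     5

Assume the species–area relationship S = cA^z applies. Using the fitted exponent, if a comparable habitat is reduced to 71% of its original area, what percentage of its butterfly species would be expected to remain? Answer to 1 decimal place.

96.0%

z = ln(5/4) / ln(86.5/13.5) = 0.2231 / 1.8575 = 0.1201
S_new/S_old = (A_new/A_old)^z = 0.71^0.1201 = exp(0.1201 × -0.3425) = 0.9597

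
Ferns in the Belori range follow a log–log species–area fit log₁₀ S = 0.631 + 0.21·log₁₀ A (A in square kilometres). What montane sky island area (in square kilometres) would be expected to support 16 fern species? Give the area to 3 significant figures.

536 square kilometres

16 = 4.276 × A^0.21  ⇒  A^0.21 = 16/4.276 = 3.742
ln A = ln(3.742) / 0.21 = 1.3197 / 0.21 = 6.2841
A = e^6.2841 ≈ 536 square kilometres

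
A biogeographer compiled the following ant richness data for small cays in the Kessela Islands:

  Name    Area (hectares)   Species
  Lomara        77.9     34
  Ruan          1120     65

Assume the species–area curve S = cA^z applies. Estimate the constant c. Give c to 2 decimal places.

z = ln(S₂/S₁) / ln(A₂/A₁) = ln(65/34) / ln(1120/77.9) = 0.6480 / 2.6657 = 0.2431
c = S₁ / A₁^z = 34 / 77.9^0.2431 = 34 / 2.883 = 11.79

11.79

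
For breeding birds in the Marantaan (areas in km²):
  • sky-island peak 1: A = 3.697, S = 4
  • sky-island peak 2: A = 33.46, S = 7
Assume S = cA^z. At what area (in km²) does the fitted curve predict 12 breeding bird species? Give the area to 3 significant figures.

279 km²

z = ln(7/4) / ln(33.46/3.697) = 0.5596 / 2.2028 = 0.2540
c = 4 / 3.697^0.2540 = 4 / 1.394 = 2.869
A = (12/2.869)^(1/0.2540) ⇒ ln A = ln(4.182)/0.2540 = 5.6320
A = e^5.6320 ≈ 279.2 km²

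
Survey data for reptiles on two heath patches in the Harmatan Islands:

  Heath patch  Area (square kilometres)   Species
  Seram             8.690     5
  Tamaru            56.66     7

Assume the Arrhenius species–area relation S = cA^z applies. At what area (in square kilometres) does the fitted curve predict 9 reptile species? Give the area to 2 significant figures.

z = ln(7/5) / ln(56.66/8.69) = 0.3365 / 1.8749 = 0.1795
c = 5 / 8.69^0.1795 = 5 / 1.474 = 3.392
A = (9/3.392)^(1/0.1795) ⇒ ln A = ln(2.653)/0.1795 = 5.4374
A = e^5.4374 ≈ 229.9 square kilometres

230 square kilometres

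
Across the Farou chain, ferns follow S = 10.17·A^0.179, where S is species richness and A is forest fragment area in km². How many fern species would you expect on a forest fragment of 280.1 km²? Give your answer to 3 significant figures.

27.9

S = 10.17 × 280.1^0.179
ln S = ln 10.17 + 0.179 × ln 280.1 = 2.3194 + 0.179 × 5.6351 = 3.3281
S = e^3.3281 ≈ 27.89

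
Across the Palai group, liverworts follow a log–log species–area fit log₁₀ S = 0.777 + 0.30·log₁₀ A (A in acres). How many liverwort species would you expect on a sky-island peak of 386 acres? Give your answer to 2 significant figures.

S = 5.984 × 386^0.3 = 5.984 × 5.97 ≈ 35.73

36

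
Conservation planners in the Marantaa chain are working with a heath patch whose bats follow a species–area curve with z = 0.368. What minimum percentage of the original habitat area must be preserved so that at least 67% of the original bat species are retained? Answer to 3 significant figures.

Need (A_new/A_old)^0.368 = 0.67, so A_new/A_old = 0.67^(1/0.368) = 0.67^2.717
ln(A_new/A_old) = ln 0.67 / 0.368 = -0.4005 / 0.368 = -1.0883
A_new/A_old = e^-1.0883 ≈ 0.3368

33.7%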